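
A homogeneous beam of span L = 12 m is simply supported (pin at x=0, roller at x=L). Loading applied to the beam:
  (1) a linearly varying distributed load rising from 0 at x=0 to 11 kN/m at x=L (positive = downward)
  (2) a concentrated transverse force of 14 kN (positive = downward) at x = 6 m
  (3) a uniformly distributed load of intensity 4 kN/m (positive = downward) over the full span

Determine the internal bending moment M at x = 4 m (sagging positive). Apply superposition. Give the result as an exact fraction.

M(4) = 1532/9 kN·m

Load 1 — triangular load w₀=11 kN/m (0→w₀ over full span):
  M_1 = w₀Lx/6 - w₀x³/(6L) = 11·12·4/6 - 11·4³/(6·12) = 704/9 kN·m
Load 2 — point force P=14 kN at a=6 m (b=L-a=6):
  M_2 = Pbx/L  [x≤a] = 14·6·4/12 = 28 kN·m
Load 3 — uniform load w=4 kN/m over full span:
  M_3 = wx(L-x)/2 = 4·4·(12-4)/2 = 64 kN·m
Superposition: M = Σ M_i = 1532/9 kN·m ≈ 170.222222 kN·m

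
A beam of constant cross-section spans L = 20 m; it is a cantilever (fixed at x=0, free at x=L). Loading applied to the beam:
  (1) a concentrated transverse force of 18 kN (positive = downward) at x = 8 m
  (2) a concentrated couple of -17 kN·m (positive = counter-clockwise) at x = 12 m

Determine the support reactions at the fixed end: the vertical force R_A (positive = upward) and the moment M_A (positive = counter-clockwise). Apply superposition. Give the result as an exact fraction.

Load 1 — point force P=18 kN at a=8 m (b=L-a=12):
  R_A = P = 18 kN
  M_A = Pa = 18·8 = 144 kN·m
Load 2 — applied couple M₀=-17 kN·m at a=12 m (b=L-a=8):
  R_A = 0 kN
  M_A = -M₀ = -(-17) = 17 kN·m
Superposition: R_A = 18 kN, M_A = 161 kN·m

R_A = 18 kN, M_A = 161 kN·m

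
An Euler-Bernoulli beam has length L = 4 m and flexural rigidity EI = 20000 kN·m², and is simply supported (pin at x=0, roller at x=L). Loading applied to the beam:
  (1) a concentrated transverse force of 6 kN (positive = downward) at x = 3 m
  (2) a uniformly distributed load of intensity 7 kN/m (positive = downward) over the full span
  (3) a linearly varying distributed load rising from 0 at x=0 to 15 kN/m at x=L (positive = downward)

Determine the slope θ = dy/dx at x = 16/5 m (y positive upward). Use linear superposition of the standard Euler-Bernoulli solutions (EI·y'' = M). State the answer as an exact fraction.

Load 1 — point force P=6 kN at a=3 m (b=L-a=1):
  θ_1 = -Pa(2L²-6Lx+3x²+a²)/(6LEI)  [x>a] = -6·3·(2·4²-6·4·(16/5)+3·(16/5)²+3²)/(6·4·20000) = 381/2000000 rad
Load 2 — uniform load w=7 kN/m over full span:
  θ_2 = -w(L³-6Lx²+4x³)/(24EI) = -7·(4³-6·4·(16/5)²+4·(16/5)³)/(24·20000) = 231/312500 rad
Load 3 — triangular load w₀=15 kN/m (0→w₀ over full span):
  θ_3 = -w₀(7L⁴-30L²x²+15x⁴)/(360LEI) = -15·(7·4⁴-30·4²·(16/5)²+15·(16/5)⁴)/(360·4·20000) = 757/937500 rad
Superposition: θ = Σ θ_i = 10423/6000000 rad ≈ 0.001737 rad

θ(16/5) = 10423/6000000 rad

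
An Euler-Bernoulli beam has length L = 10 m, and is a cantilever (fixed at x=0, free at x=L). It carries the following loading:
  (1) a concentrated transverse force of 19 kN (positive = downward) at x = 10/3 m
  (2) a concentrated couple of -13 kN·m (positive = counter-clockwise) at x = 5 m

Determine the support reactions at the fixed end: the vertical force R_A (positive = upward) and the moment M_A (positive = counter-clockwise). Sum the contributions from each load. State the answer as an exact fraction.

R_A = 19 kN, M_A = 229/3 kN·m

Load 1 — point force P=19 kN at a=10/3 m (b=L-a=20/3):
  R_A = P = 19 kN
  M_A = Pa = 19·(10/3) = 190/3 kN·m
Load 2 — applied couple M₀=-13 kN·m at a=5 m (b=L-a=5):
  R_A = 0 kN
  M_A = -M₀ = -(-13) = 13 kN·m
Superposition: R_A = 19 kN, M_A = 229/3 kN·m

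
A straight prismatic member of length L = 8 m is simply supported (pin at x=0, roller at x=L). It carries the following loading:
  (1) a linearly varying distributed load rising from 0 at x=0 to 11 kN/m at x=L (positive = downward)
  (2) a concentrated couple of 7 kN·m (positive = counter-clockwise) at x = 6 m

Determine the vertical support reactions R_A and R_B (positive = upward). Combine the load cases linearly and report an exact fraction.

Load 1 — triangular load w₀=11 kN/m (0→w₀ over full span):
  R_A = w₀L/6 = 11·8/6 = 44/3 kN
  R_B = w₀L/3 = 11·8/3 = 88/3 kN
Load 2 — applied couple M₀=7 kN·m at a=6 m (b=L-a=2):
  R_A = M₀/L = 7/8 kN
  R_B = -M₀/L = -7/8 kN
Superposition: R_A = 373/24 kN, R_B = 683/24 kN

R_A = 373/24 kN, R_B = 683/24 kN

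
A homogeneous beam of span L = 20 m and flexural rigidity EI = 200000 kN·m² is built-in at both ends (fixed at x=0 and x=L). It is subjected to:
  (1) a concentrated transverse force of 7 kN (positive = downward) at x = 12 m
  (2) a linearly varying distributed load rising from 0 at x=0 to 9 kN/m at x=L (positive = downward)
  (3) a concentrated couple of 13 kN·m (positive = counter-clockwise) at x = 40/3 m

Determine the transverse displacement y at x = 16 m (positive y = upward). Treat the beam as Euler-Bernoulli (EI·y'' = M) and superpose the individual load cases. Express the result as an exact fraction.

Load 1 — point force P=7 kN at a=12 m (b=L-a=8):
  y_1 = -Pa²(L-x)²(3bL-(3b+a)(L-x))/(6L³EI)  [x>a] = -7·12²·(20-16)²·(3·8·20-(3·8+12)·(20-16))/(6·20³·200000) = -441/781250 m
Load 2 — triangular load w₀=9 kN/m (0→w₀ over full span):
  y_2 = -w₀x²(L-x)²(x+2L)/(120LEI) = -9·16²·(20-16)²·(16+2·20)/(120·20·200000) = -336/78125 m
Load 3 — applied couple M₀=13 kN·m at a=40/3 m (b=L-a=20/3):
  y_3 = (R_Ax³/6 - M_Ax²/2 - M₀(x-a)²/2)/EI  [x>a] with R_A=13/15, M_A=13/3 = ((13/15)·16³/6 - (13/3)·16²/2 - 13·(16-(40/3))²/2)/200000 = -13/281250 m
Superposition: y = Σ y_i = -17267/3515625 m ≈ -0.004912 m

y(16) = -17267/3515625 m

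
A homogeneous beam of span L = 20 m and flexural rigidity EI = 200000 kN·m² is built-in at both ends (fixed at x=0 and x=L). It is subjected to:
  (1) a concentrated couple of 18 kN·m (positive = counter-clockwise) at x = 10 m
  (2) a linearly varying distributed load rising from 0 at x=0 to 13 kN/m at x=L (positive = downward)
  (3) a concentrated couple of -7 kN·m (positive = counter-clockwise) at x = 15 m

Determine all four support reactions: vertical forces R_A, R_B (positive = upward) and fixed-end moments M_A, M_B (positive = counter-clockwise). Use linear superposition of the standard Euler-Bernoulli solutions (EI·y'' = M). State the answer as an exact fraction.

R_A = 6393/160 kN, M_A = 8431/48 kN·m, R_B = 14407/160 kN, M_B = -4067/16 kN·m

Load 1 — applied couple M₀=18 kN·m at a=10 m (b=L-a=10):
  R_A = 6M₀ab/L³ = 6·18·10·10/20³ = 27/20 kN
  M_A = M₀b(2a-b)/L² = 18·10·(2·10-10)/20² = 9/2 kN·m
  R_B = -6M₀ab/L³ = -6·18·10·10/20³ = -27/20 kN
  M_B = M₀a(2b-a)/L² = 18·10·(2·10-10)/20² = 9/2 kN·m
Load 2 — triangular load w₀=13 kN/m (0→w₀ over full span):
  R_A = 3w₀L/20 = 3·13·20/20 = 39 kN
  M_A = w₀L²/30 = 13·20²/30 = 520/3 kN·m
  R_B = 7w₀L/20 = 7·13·20/20 = 91 kN
  M_B = -w₀L²/20 = -13·20²/20 = -260 kN·m
Load 3 — applied couple M₀=-7 kN·m at a=15 m (b=L-a=5):
  R_A = 6M₀ab/L³ = 6·(-7)·15·5/20³ = -63/160 kN
  M_A = M₀b(2a-b)/L² = (-7)·5·(2·15-5)/20² = -35/16 kN·m
  R_B = -6M₀ab/L³ = -6·(-7)·15·5/20³ = 63/160 kN
  M_B = M₀a(2b-a)/L² = (-7)·15·(2·5-15)/20² = 21/16 kN·m
Superposition: R_A = 6393/160 kN, M_A = 8431/48 kN·m, R_B = 14407/160 kN, M_B = -4067/16 kN·m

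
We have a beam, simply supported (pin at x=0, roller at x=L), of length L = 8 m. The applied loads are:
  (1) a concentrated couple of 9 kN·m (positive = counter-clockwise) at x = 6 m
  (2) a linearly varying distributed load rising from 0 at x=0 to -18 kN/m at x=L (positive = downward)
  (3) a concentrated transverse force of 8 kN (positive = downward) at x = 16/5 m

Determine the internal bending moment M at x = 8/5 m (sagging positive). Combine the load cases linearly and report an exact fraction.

M(8/5) = -3423/125 kN·m

Load 1 — applied couple M₀=9 kN·m at a=6 m (b=L-a=2):
  M_1 = M₀x/L  [x≤a] = 9·(8/5)/8 = 9/5 kN·m
Load 2 — triangular load w₀=-18 kN/m (0→w₀ over full span):
  M_2 = w₀Lx/6 - w₀x³/(6L) = (-18)·8·(8/5)/6 - (-18)·(8/5)³/(6·8) = -4608/125 kN·m
Load 3 — point force P=8 kN at a=16/5 m (b=L-a=24/5):
  M_3 = Pbx/L  [x≤a] = 8·(24/5)·(8/5)/8 = 192/25 kN·m
Superposition: M = Σ M_i = -3423/125 kN·m ≈ -27.384000 kN·m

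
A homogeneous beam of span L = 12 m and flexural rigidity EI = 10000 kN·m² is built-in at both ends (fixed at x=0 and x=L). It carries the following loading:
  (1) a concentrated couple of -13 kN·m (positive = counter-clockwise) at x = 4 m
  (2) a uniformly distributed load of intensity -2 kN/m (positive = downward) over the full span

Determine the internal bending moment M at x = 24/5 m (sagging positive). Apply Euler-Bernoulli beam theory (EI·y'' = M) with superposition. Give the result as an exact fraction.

M(24/5) = -337/75 kN·m

Load 1 — applied couple M₀=-13 kN·m at a=4 m (b=L-a=8):
  M_1 = R_Ax - M_A - M₀  [x>a] with R_A=-13/9, M_A=0 = (-13/9)·(24/5) - 0 - (-13) = 91/15 kN·m
Load 2 — uniform load w=-2 kN/m over full span:
  M_2 = wLx/2 - wL²/12 - wx²/2 = (-2)·12·(24/5)/2 - (-2)·12²/12 - (-2)·(24/5)²/2 = -264/25 kN·m
Superposition: M = Σ M_i = -337/75 kN·m ≈ -4.493333 kN·m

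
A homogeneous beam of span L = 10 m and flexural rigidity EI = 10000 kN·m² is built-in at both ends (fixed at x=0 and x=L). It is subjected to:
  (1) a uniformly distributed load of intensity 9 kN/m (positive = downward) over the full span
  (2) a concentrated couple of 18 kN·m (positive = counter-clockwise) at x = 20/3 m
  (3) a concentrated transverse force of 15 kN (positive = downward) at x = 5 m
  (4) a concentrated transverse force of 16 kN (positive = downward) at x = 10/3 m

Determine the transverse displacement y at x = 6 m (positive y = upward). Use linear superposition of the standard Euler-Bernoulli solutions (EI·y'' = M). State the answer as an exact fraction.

Load 1 — uniform load w=9 kN/m over full span:
  y_1 = -wx²(L-x)²/(24EI) = -9·6²·(10-6)²/(24·10000) = -27/1250 m
Load 2 — applied couple M₀=18 kN·m at a=20/3 m (b=L-a=10/3):
  y_2 = (R_Ax³/6 - M_Ax²/2)/EI  [x≤a] with R_A=12/5, M_A=6 = ((12/5)·6³/6 - 6·6²/2)/10000 = -27/12500 m
Load 3 — point force P=15 kN at a=5 m (b=L-a=5):
  y_3 = -Pa²(L-x)²(3bL-(3b+a)(L-x))/(6L³EI)  [x>a] = -15·5²·(10-6)²·(3·5·10-(3·5+5)·(10-6))/(6·10³·10000) = -7/1000 m
Load 4 — point force P=16 kN at a=10/3 m (b=L-a=20/3):
  y_4 = -Pa²(L-x)²(3bL-(3b+a)(L-x))/(6L³EI)  [x>a] = -16·(10/3)²·(10-6)²·(3·(20/3)·10-(3·(20/3)+(10/3))·(10-6))/(6·10³·10000) = -256/50625 m
Superposition: y = Σ y_i = -72529/2025000 m ≈ -0.035817 m

y(6) = -72529/2025000 m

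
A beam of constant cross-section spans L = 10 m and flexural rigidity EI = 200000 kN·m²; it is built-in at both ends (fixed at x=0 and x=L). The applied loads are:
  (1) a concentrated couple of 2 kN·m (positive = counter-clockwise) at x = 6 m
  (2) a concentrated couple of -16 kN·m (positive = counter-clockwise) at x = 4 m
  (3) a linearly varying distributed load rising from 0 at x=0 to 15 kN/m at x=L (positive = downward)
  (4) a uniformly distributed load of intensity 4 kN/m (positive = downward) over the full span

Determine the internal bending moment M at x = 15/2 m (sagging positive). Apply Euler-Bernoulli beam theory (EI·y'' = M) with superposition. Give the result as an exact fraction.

M(15/2) = 42259/2400 kN·m

Load 1 — applied couple M₀=2 kN·m at a=6 m (b=L-a=4):
  M_1 = R_Ax - M_A - M₀  [x>a] with R_A=36/125, M_A=16/25 = (36/125)·(15/2) - (16/25) - 2 = -12/25 kN·m
Load 2 — applied couple M₀=-16 kN·m at a=4 m (b=L-a=6):
  M_2 = R_Ax - M_A - M₀  [x>a] with R_A=-288/125, M_A=-48/25 = (-288/125)·(15/2) - (-48/25) - (-16) = 16/25 kN·m
Load 3 — triangular load w₀=15 kN/m (0→w₀ over full span):
  M_3 = 3w₀Lx/20 - w₀L²/30 - w₀x³/(6L) = 3·15·10·(15/2)/20 - 15·10²/30 - 15·(15/2)³/(6·10) = 425/32 kN·m
Load 4 — uniform load w=4 kN/m over full span:
  M_4 = wLx/2 - wL²/12 - wx²/2 = 4·10·(15/2)/2 - 4·10²/12 - 4·(15/2)²/2 = 25/6 kN·m
Superposition: M = Σ M_i = 42259/2400 kN·m ≈ 17.607917 kN·m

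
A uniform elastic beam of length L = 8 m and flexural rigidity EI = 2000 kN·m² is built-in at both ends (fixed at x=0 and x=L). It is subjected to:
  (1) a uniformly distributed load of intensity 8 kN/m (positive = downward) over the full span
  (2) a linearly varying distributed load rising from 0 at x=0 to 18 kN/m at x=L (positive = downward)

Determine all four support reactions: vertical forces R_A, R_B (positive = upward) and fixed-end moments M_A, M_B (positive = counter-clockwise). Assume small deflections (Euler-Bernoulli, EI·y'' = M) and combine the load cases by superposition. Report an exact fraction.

R_A = 268/5 kN, M_A = 1216/15 kN·m, R_B = 412/5 kN, M_B = -1504/15 kN·m

Load 1 — uniform load w=8 kN/m over full span:
  R_A = wL/2 = 8·8/2 = 32 kN
  M_A = wL²/12 = 8·8²/12 = 128/3 kN·m
  R_B = wL/2 = 8·8/2 = 32 kN
  M_B = -wL²/12 = -8·8²/12 = -128/3 kN·m
Load 2 — triangular load w₀=18 kN/m (0→w₀ over full span):
  R_A = 3w₀L/20 = 3·18·8/20 = 108/5 kN
  M_A = w₀L²/30 = 18·8²/30 = 192/5 kN·m
  R_B = 7w₀L/20 = 7·18·8/20 = 252/5 kN
  M_B = -w₀L²/20 = -18·8²/20 = -288/5 kN·m
Superposition: R_A = 268/5 kN, M_A = 1216/15 kN·m, R_B = 412/5 kN, M_B = -1504/15 kN·m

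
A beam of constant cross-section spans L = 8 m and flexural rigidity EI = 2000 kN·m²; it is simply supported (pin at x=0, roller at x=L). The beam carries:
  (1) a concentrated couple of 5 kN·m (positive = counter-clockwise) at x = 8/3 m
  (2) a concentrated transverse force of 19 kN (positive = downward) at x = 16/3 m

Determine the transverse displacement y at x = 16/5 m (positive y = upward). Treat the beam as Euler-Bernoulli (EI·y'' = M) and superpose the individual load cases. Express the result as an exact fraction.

y(16/5) = -93502/1265625 m

Load 1 — applied couple M₀=5 kN·m at a=8/3 m (b=L-a=16/3):
  y_1 = (M₀x³/(6L)-M₀(x-a)²/2+C₁x)/EI  [x>a] with C₁=M₀(3b²-L²)/(6L)=20/9 = (5·(16/5)³/(6·8)-5·((16/5)-(8/3))²/2+(20/9)·(16/5))/2000 = 46/9375 m
Load 2 — point force P=19 kN at a=16/3 m (b=L-a=8/3):
  y_2 = -Pbx(L²-b²-x²)/(6LEI)  [x≤a] = -19·(8/3)·(16/5)·(8²-(8/3)²-(16/5)²)/(6·8·2000) = -99712/1265625 m
Superposition: y = Σ y_i = -93502/1265625 m ≈ -0.073878 m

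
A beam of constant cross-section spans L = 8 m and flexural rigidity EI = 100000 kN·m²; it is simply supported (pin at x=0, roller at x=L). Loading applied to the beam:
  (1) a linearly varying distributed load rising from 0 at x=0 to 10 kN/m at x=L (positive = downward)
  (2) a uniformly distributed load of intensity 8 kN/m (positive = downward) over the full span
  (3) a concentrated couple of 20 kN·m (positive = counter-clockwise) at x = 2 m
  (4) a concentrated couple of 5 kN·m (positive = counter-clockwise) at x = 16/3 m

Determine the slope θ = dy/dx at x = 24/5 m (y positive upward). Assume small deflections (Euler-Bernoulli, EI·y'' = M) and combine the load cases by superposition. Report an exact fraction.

θ(24/5) = 26551/37500000 rad

Load 1 — triangular load w₀=10 kN/m (0→w₀ over full span):
  θ_1 = -w₀(7L⁴-30L²x²+15x⁴)/(360LEI) = -10·(7·8⁴-30·8²·(24/5)²+15·(24/5)⁴)/(360·8·100000) = 928/3515625 rad
Load 2 — uniform load w=8 kN/m over full span:
  θ_2 = -w(L³-6Lx²+4x³)/(24EI) = -8·(8³-6·8·(24/5)²+4·(24/5)³)/(24·100000) = 592/1171875 rad
Load 3 — applied couple M₀=20 kN·m at a=2 m (b=L-a=6):
  θ_3 = (M₀x²/(2L)-M₀(x-a)+C₁)/EI  [x>a] with C₁=M₀(3b²-L²)/(6L)=55/3 = (20·(24/5)²/(2·8)-20·((24/5)-2)+(55/3))/100000 = -133/1500000 rad
Load 4 — applied couple M₀=5 kN·m at a=16/3 m (b=L-a=8/3):
  θ_4 = (M₀x²/(2L)+C₁)/EI  [x≤a] with C₁=M₀(3b²-L²)/(6L)=-40/9 = (5·(24/5)²/(2·8)+(-40/9))/100000 = 31/1125000 rad
Superposition: θ = Σ θ_i = 26551/37500000 rad ≈ 0.000708 rad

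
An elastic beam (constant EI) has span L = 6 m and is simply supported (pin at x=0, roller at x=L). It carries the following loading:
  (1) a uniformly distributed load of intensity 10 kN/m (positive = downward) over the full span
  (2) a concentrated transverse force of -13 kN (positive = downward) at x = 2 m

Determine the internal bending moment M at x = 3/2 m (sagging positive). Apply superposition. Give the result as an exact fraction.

Load 1 — uniform load w=10 kN/m over full span:
  M_1 = wx(L-x)/2 = 10·(3/2)·(6-(3/2))/2 = 135/4 kN·m
Load 2 — point force P=-13 kN at a=2 m (b=L-a=4):
  M_2 = Pbx/L  [x≤a] = (-13)·4·(3/2)/6 = -13 kN·m
Superposition: M = Σ M_i = 83/4 kN·m ≈ 20.750000 kN·m

M(3/2) = 83/4 kN·m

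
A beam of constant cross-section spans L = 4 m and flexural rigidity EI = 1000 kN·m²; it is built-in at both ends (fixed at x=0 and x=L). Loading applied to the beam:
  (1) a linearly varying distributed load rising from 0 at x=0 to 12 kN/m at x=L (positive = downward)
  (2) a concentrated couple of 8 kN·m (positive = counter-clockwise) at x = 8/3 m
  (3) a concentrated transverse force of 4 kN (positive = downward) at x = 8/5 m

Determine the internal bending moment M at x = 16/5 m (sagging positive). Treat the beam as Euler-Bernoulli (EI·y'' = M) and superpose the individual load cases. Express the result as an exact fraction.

Load 1 — triangular load w₀=12 kN/m (0→w₀ over full span):
  M_1 = 3w₀Lx/20 - w₀L²/30 - w₀x³/(6L) = 3·12·4·(16/5)/20 - 12·4²/30 - 12·(16/5)³/(6·4) = 32/125 kN·m
Load 2 — applied couple M₀=8 kN·m at a=8/3 m (b=L-a=4/3):
  M_2 = R_Ax - M_A - M₀  [x>a] with R_A=8/3, M_A=8/3 = (8/3)·(16/5) - (8/3) - 8 = -32/15 kN·m
Load 3 — point force P=4 kN at a=8/5 m (b=L-a=12/5):
  M_3 = Pa²(a+3b)(L-x)/L³ - Pa²b/L²  [x>a] = 4·(8/5)²·((8/5)+3·(12/5))·(4-(16/5))/4³ - 4·(8/5)²·(12/5)/4² = -256/625 kN·m
Superposition: M = Σ M_i = -4288/1875 kN·m ≈ -2.286933 kN·m

M(16/5) = -4288/1875 kN·m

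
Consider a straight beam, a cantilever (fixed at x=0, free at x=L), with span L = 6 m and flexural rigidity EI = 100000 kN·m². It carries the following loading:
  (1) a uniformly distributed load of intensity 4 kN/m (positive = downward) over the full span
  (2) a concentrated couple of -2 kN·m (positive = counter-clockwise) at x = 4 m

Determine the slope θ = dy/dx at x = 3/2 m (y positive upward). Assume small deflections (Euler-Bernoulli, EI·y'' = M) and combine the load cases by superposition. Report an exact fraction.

Load 1 — uniform load w=4 kN/m over full span:
  θ_1 = -wx(x²-3Lx+3L²)/(6EI) = -4·(3/2)·((3/2)²-3·6·(3/2)+3·6²)/(6·100000) = -333/400000 rad
Load 2 — applied couple M₀=-2 kN·m at a=4 m (b=L-a=2):
  θ_2 = M₀x/EI  [x≤a] = (-2)·(3/2)/100000 = -3/100000 rad
Superposition: θ = Σ θ_i = -69/80000 rad ≈ -0.000862 rad

θ(3/2) = -69/80000 rad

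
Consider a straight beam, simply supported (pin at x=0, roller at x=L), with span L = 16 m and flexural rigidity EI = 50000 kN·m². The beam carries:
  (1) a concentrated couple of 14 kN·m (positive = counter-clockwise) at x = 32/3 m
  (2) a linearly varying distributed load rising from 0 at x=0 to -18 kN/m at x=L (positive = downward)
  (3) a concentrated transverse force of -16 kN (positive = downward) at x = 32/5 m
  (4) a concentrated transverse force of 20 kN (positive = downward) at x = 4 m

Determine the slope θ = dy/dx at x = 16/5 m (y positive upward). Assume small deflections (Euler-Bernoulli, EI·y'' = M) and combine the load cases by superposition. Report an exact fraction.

Load 1 — applied couple M₀=14 kN·m at a=32/3 m (b=L-a=16/3):
  θ_1 = (M₀x²/(2L)+C₁)/EI  [x≤a] with C₁=M₀(3b²-L²)/(6L)=-224/9 = (14·(16/5)²/(2·16)+(-224/9))/50000 = -287/703125 rad
Load 2 — triangular load w₀=-18 kN/m (0→w₀ over full span):
  θ_2 = -w₀(7L⁴-30L²x²+15x⁴)/(360LEI) = -(-18)·(7·16⁴-30·16²·(16/5)²+15·(16/5)⁴)/(360·16·50000) = 46592/1953125 rad
Load 3 — point force P=-16 kN at a=32/5 m (b=L-a=48/5):
  θ_3 = -Pb(L²-b²-3x²)/(6LEI)  [x≤a] = -(-16)·(48/5)·(16²-(48/5)²-3·(16/5)²)/(6·16·50000) = 1664/390625 rad
Load 4 — point force P=20 kN at a=4 m (b=L-a=12):
  θ_4 = -Pb(L²-b²-3x²)/(6LEI)  [x≤a] = -20·12·(16²-12²-3·(16/5)²)/(6·16·50000) = -127/31250 rad
Superposition: θ = Σ θ_i = 831191/35156250 rad ≈ 0.023643 rad

θ(16/5) = 831191/35156250 rad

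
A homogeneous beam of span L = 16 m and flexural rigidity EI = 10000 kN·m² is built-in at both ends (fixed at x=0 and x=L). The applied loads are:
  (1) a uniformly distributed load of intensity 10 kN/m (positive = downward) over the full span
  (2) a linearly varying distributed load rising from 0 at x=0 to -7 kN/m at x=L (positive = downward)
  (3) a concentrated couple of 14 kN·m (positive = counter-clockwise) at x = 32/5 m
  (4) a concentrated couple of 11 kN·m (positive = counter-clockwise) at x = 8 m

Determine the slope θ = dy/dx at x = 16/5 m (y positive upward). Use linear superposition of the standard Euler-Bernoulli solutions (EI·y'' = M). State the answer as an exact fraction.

θ(16/5) = -10457/468750 rad

Load 1 — uniform load w=10 kN/m over full span:
  θ_1 = -wx(L-x)(L-2x)/(12EI) = -10·(16/5)·(16-(16/5))·(16-2·(16/5))/(12·10000) = -512/15625 rad
Load 2 — triangular load w₀=-7 kN/m (0→w₀ over full span):
  θ_2 = -w₀(2x(L-x)(L-2x)(x+2L)+x²(L-x)²)/(120LEI) = -(-7)·(2·(16/5)·(16-(16/5))·(16-2·(16/5))·((16/5)+2·16)+(16/5)²·(16-(16/5))²)/(120·16·10000) = 12544/1171875 rad
Load 3 — applied couple M₀=14 kN·m at a=32/5 m (b=L-a=48/5):
  θ_3 = (R_Ax²/2 - M_Ax)/EI  [x≤a] with R_A=63/50, M_A=42/25 = ((63/50)·(16/5)²/2 - (42/25)·(16/5))/10000 = 42/390625 rad
Load 4 — applied couple M₀=11 kN·m at a=8 m (b=L-a=8):
  θ_4 = (R_Ax²/2 - M_Ax)/EI  [x≤a] with R_A=33/32, M_A=11/4 = ((33/32)·(16/5)²/2 - (11/4)·(16/5))/10000 = -11/31250 rad
Superposition: θ = Σ θ_i = -10457/468750 rad ≈ -0.022308 rad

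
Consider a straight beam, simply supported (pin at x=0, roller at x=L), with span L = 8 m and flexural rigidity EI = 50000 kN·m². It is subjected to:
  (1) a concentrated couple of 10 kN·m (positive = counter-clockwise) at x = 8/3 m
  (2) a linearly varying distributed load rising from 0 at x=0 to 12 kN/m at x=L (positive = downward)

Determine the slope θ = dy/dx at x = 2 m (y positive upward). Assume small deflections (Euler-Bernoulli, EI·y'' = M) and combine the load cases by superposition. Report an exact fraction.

Load 1 — applied couple M₀=10 kN·m at a=8/3 m (b=L-a=16/3):
  θ_1 = (M₀x²/(2L)+C₁)/EI  [x≤a] with C₁=M₀(3b²-L²)/(6L)=40/9 = (10·2²/(2·8)+(40/9))/50000 = 1/7200 rad
Load 2 — triangular load w₀=12 kN/m (0→w₀ over full span):
  θ_2 = -w₀(7L⁴-30L²x²+15x⁴)/(360LEI) = -12·(7·8⁴-30·8²·2²+15·2⁴)/(360·8·50000) = -1327/750000 rad
Superposition: θ = Σ θ_i = -7337/4500000 rad ≈ -0.001630 rad

θ(2) = -7337/4500000 rad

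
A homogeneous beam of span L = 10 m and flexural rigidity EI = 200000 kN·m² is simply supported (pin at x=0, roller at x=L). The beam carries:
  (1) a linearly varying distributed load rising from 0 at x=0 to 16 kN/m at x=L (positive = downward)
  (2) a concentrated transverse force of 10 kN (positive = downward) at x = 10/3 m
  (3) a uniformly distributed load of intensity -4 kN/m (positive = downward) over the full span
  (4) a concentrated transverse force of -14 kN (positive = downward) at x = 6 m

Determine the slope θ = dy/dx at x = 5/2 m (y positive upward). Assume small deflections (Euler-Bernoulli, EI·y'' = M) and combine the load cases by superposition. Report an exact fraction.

Load 1 — triangular load w₀=16 kN/m (0→w₀ over full span):
  θ_1 = -w₀(7L⁴-30L²x²+15x⁴)/(360LEI) = -16·(7·10⁴-30·10²·(5/2)²+15·(5/2)⁴)/(360·10·200000) = -1327/1152000 rad
Load 2 — point force P=10 kN at a=10/3 m (b=L-a=20/3):
  θ_2 = -Pb(L²-b²-3x²)/(6LEI)  [x≤a] = -10·(20/3)·(10²-(20/3)²-3·(5/2)²)/(6·10·200000) = -53/259200 rad
Load 3 — uniform load w=-4 kN/m over full span:
  θ_3 = -w(L³-6Lx²+4x³)/(24EI) = -(-4)·(10³-6·10·(5/2)²+4·(5/2)³)/(24·200000) = 11/19200 rad
Load 4 — point force P=-14 kN at a=6 m (b=L-a=4):
  θ_4 = -Pb(L²-b²-3x²)/(6LEI)  [x≤a] = -(-14)·4·(10²-4²-3·(5/2)²)/(6·10·200000) = 609/2000000 rad
Superposition: θ = Σ θ_i = -620743/1296000000 rad ≈ -0.000479 rad

θ(5/2) = -620743/1296000000 rad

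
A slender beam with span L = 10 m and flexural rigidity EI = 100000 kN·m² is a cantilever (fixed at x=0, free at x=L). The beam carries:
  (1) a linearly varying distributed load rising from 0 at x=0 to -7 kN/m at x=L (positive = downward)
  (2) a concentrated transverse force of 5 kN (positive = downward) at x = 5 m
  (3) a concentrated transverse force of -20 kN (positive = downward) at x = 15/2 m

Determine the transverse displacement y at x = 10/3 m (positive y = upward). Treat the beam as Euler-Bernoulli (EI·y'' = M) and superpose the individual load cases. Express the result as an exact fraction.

Load 1 — triangular load w₀=-7 kN/m (0→w₀ over full span):
  y_1 = (w₀Lx³/12-w₀L²x²/6-w₀x⁵/(120L))/EI = ((-7)·10·(10/3)³/12-(-7)·10²·(10/3)²/6-(-7)·(10/3)⁵/(120·10))/100000 = 3157/291600 m
Load 2 — point force P=5 kN at a=5 m (b=L-a=5):
  y_2 = -Px²(3a-x)/(6EI)  [x≤a] = -5·(10/3)²·(3·5-(10/3))/(6·100000) = -7/6480 m
Load 3 — point force P=-20 kN at a=15/2 m (b=L-a=5/2):
  y_3 = -Px²(3a-x)/(6EI)  [x≤a] = -(-20)·(10/3)²·(3·(15/2)-(10/3))/(6·100000) = 23/3240 m
Superposition: y = Σ y_i = 307/18225 m ≈ 0.016845 m

y(10/3) = 307/18225 m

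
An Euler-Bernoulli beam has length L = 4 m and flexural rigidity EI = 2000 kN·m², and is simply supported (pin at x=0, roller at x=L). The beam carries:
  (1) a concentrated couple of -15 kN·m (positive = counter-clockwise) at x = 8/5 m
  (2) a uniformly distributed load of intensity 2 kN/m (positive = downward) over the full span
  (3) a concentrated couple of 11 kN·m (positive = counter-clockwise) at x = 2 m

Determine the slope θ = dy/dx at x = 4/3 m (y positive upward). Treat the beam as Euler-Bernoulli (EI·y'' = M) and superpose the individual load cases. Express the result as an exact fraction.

Load 1 — applied couple M₀=-15 kN·m at a=8/5 m (b=L-a=12/5):
  θ_1 = (M₀x²/(2L)+C₁)/EI  [x≤a] with C₁=M₀(3b²-L²)/(6L)=-4/5 = ((-15)·(4/3)²/(2·4)+(-4/5))/2000 = -31/15000 rad
Load 2 — uniform load w=2 kN/m over full span:
  θ_2 = -w(L³-6Lx²+4x³)/(24EI) = -2·(4³-6·4·(4/3)²+4·(4/3)³)/(24·2000) = -13/10125 rad
Load 3 — applied couple M₀=11 kN·m at a=2 m (b=L-a=2):
  θ_3 = (M₀x²/(2L)+C₁)/EI  [x≤a] with C₁=M₀(3b²-L²)/(6L)=-11/6 = (11·(4/3)²/(2·4)+(-11/6))/2000 = 11/36000 rad
Superposition: θ = Σ θ_i = -4933/1620000 rad ≈ -0.003045 rad

θ(4/3) = -4933/1620000 rad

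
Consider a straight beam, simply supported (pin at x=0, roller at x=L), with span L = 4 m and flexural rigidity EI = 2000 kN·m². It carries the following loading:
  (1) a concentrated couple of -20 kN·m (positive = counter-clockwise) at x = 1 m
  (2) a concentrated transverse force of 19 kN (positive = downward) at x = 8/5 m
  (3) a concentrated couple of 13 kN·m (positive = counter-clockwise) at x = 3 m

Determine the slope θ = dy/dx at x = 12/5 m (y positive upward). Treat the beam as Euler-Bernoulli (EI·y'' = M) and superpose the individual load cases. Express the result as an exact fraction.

θ(12/5) = 42143/6000000 rad

Load 1 — applied couple M₀=-20 kN·m at a=1 m (b=L-a=3):
  θ_1 = (M₀x²/(2L)-M₀(x-a)+C₁)/EI  [x>a] with C₁=M₀(3b²-L²)/(6L)=-55/6 = ((-20)·(12/5)²/(2·4)-(-20)·((12/5)-1)+(-55/6))/2000 = 133/60000 rad
Load 2 — point force P=19 kN at a=8/5 m (b=L-a=12/5):
  θ_2 = -Pa(2L²-6Lx+3x²+a²)/(6LEI)  [x>a] = -19·(8/5)·(2·4²-6·4·(12/5)+3·(12/5)²+(8/5)²)/(6·4·2000) = 57/15625 rad
Load 3 — applied couple M₀=13 kN·m at a=3 m (b=L-a=1):
  θ_3 = (M₀x²/(2L)+C₁)/EI  [x≤a] with C₁=M₀(3b²-L²)/(6L)=-169/24 = (13·(12/5)²/(2·4)+(-169/24))/2000 = 1391/1200000 rad
Superposition: θ = Σ θ_i = 42143/6000000 rad ≈ 0.007024 rad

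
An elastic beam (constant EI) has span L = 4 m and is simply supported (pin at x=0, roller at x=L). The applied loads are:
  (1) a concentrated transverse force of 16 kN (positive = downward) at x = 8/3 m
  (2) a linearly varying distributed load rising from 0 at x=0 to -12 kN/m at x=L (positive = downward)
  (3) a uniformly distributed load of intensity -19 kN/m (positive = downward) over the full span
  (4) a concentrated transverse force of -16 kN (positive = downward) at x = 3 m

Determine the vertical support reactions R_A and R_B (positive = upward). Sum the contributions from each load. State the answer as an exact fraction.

R_A = -134/3 kN, R_B = -166/3 kN

Load 1 — point force P=16 kN at a=8/3 m (b=L-a=4/3):
  R_A = Pb/L = 16·(4/3)/4 = 16/3 kN
  R_B = Pa/L = 16·(8/3)/4 = 32/3 kN
Load 2 — triangular load w₀=-12 kN/m (0→w₀ over full span):
  R_A = w₀L/6 = (-12)·4/6 = -8 kN
  R_B = w₀L/3 = (-12)·4/3 = -16 kN
Load 3 — uniform load w=-19 kN/m over full span:
  R_A = wL/2 = (-19)·4/2 = -38 kN
  R_B = wL/2 = (-19)·4/2 = -38 kN
Load 4 — point force P=-16 kN at a=3 m (b=L-a=1):
  R_A = Pb/L = (-16)·1/4 = -4 kN
  R_B = Pa/L = (-16)·3/4 = -12 kN
Superposition: R_A = -134/3 kN, R_B = -166/3 kN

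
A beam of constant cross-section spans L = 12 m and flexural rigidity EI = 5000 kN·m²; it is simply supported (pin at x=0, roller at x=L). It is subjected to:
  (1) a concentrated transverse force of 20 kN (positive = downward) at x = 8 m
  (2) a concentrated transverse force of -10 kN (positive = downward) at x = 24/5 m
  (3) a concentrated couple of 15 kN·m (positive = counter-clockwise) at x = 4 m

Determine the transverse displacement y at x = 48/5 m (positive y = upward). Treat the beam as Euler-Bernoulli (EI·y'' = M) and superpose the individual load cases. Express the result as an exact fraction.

Load 1 — point force P=20 kN at a=8 m (b=L-a=4):
  y_1 = -Pa(L-x)(2Lx-a²-x²)/(6LEI)  [x>a] = -20·8·(12-(48/5))·(2·12·(48/5)-8²-(48/5)²)/(6·12·5000) = -3712/46875 m
Load 2 — point force P=-10 kN at a=24/5 m (b=L-a=36/5):
  y_2 = -Pa(L-x)(2Lx-a²-x²)/(6LEI)  [x>a] = -(-10)·(24/5)·(12-(48/5))·(2·12·(48/5)-(24/5)²-(48/5)²)/(6·12·5000) = 576/15625 m
Load 3 — applied couple M₀=15 kN·m at a=4 m (b=L-a=8):
  y_3 = (M₀x³/(6L)-M₀(x-a)²/2+C₁x)/EI  [x>a] with C₁=M₀(3b²-L²)/(6L)=10 = (15·(48/5)³/(6·12)-15·((48/5)-4)²/2+10·(48/5))/5000 = 141/15625 m
Superposition: y = Σ y_i = -1561/46875 m ≈ -0.033301 m

y(48/5) = -1561/46875 m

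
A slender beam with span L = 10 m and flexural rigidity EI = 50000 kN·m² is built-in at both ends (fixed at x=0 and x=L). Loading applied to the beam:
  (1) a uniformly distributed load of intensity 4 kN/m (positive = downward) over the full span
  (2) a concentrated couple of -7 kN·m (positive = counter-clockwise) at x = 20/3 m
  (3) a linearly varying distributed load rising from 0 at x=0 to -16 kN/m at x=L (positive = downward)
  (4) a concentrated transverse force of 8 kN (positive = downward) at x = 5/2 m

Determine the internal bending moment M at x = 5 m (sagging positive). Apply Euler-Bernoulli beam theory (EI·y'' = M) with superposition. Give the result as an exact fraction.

M(5) = -33/2 kN·m

Load 1 — uniform load w=4 kN/m over full span:
  M_1 = wLx/2 - wL²/12 - wx²/2 = 4·10·5/2 - 4·10²/12 - 4·5²/2 = 50/3 kN·m
Load 2 — applied couple M₀=-7 kN·m at a=20/3 m (b=L-a=10/3):
  M_2 = R_Ax - M_A  [x≤a] with R_A=-14/15, M_A=-7/3 = (-14/15)·5 - (-7/3) = -7/3 kN·m
Load 3 — triangular load w₀=-16 kN/m (0→w₀ over full span):
  M_3 = 3w₀Lx/20 - w₀L²/30 - w₀x³/(6L) = 3·(-16)·10·5/20 - (-16)·10²/30 - (-16)·5³/(6·10) = -100/3 kN·m
Load 4 — point force P=8 kN at a=5/2 m (b=L-a=15/2):
  M_4 = Pa²(a+3b)(L-x)/L³ - Pa²b/L²  [x>a] = 8·(5/2)²·((5/2)+3·(15/2))·(10-5)/10³ - 8·(5/2)²·(15/2)/10² = 5/2 kN·m
Superposition: M = Σ M_i = -33/2 kN·m ≈ -16.500000 kN·m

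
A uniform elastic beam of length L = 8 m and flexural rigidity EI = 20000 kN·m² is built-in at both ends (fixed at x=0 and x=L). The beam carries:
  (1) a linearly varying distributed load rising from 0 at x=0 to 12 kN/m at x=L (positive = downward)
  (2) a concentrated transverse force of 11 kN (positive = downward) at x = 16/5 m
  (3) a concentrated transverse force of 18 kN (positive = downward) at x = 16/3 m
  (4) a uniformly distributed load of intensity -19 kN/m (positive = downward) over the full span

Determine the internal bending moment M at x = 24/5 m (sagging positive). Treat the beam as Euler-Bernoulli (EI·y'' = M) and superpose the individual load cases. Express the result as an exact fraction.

Load 1 — triangular load w₀=12 kN/m (0→w₀ over full span):
  M_1 = 3w₀Lx/20 - w₀L²/30 - w₀x³/(6L) = 3·12·8·(24/5)/20 - 12·8²/30 - 12·(24/5)³/(6·8) = 1984/125 kN·m
Load 2 — point force P=11 kN at a=16/5 m (b=L-a=24/5):
  M_2 = Pa²(a+3b)(L-x)/L³ - Pa²b/L²  [x>a] = 11·(16/5)²·((16/5)+3·(24/5))·(8-(24/5))/8³ - 11·(16/5)²·(24/5)/8² = 2464/625 kN·m
Load 3 — point force P=18 kN at a=16/3 m (b=L-a=8/3):
  M_3 = Pb²(3a+b)x/L³ - Pab²/L²  [x≤a] = 18·(8/3)²·(3·(16/3)+(8/3))·(24/5)/8³ - 18·(16/3)·(8/3)²/8² = 176/15 kN·m
Load 4 — uniform load w=-19 kN/m over full span:
  M_4 = wLx/2 - wL²/12 - wx²/2 = (-19)·8·(24/5)/2 - (-19)·8²/12 - (-19)·(24/5)²/2 = -3344/75 kN·m
Superposition: M = Σ M_i = -24448/1875 kN·m ≈ -13.038933 kN·m

M(24/5) = -24448/1875 kN·m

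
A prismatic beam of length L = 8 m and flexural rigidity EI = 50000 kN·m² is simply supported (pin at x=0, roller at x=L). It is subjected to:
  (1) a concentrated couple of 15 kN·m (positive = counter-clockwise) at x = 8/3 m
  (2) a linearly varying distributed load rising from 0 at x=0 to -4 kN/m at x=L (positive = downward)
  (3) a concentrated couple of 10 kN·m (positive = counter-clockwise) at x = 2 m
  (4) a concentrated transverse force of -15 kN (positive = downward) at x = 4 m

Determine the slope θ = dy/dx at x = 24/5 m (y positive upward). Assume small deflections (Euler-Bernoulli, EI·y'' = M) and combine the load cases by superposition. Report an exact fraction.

θ(24/5) = -453659/562500000 rad

Load 1 — applied couple M₀=15 kN·m at a=8/3 m (b=L-a=16/3):
  θ_1 = (M₀x²/(2L)-M₀(x-a)+C₁)/EI  [x>a] with C₁=M₀(3b²-L²)/(6L)=20/3 = (15·(24/5)²/(2·8)-15·((24/5)-(8/3))+(20/3))/50000 = -7/93750 rad
Load 2 — triangular load w₀=-4 kN/m (0→w₀ over full span):
  θ_2 = -w₀(7L⁴-30L²x²+15x⁴)/(360LEI) = -(-4)·(7·8⁴-30·8²·(24/5)²+15·(24/5)⁴)/(360·8·50000) = -3712/17578125 rad
Load 3 — applied couple M₀=10 kN·m at a=2 m (b=L-a=6):
  θ_3 = (M₀x²/(2L)-M₀(x-a)+C₁)/EI  [x>a] with C₁=M₀(3b²-L²)/(6L)=55/6 = (10·(24/5)²/(2·8)-10·((24/5)-2)+(55/6))/50000 = -133/1500000 rad
Load 4 — point force P=-15 kN at a=4 m (b=L-a=4):
  θ_4 = -Pa(2L²-6Lx+3x²+a²)/(6LEI)  [x>a] = -(-15)·4·(2·8²-6·8·(24/5)+3·(24/5)²+4²)/(6·8·50000) = -27/62500 rad
Superposition: θ = Σ θ_i = -453659/562500000 rad ≈ -0.000807 rad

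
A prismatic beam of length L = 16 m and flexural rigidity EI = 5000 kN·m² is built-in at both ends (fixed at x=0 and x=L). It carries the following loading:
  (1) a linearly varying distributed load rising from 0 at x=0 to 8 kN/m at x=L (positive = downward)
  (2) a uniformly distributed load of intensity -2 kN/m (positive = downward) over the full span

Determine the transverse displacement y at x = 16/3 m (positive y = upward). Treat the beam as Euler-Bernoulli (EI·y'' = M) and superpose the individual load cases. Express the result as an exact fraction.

y(16/3) = -106496/2278125 m

Load 1 — triangular load w₀=8 kN/m (0→w₀ over full span):
  y_1 = -w₀x²(L-x)²(x+2L)/(120LEI) = -8·(16/3)²·(16-(16/3))²·((16/3)+2·16)/(120·16·5000) = -229376/2278125 m
Load 2 — uniform load w=-2 kN/m over full span:
  y_2 = -wx²(L-x)²/(24EI) = -(-2)·(16/3)²·(16-(16/3))²/(24·5000) = 8192/151875 m
Superposition: y = Σ y_i = -106496/2278125 m ≈ -0.046747 m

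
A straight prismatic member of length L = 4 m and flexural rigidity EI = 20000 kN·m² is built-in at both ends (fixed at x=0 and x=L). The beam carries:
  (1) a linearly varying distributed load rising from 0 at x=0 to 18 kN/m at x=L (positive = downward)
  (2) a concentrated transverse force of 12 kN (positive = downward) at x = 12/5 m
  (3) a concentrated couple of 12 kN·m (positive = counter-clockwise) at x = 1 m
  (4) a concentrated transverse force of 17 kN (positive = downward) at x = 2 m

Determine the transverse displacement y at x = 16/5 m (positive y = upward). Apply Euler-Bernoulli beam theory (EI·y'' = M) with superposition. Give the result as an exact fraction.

y(16/5) = -5047/18750000 m

Load 1 — triangular load w₀=18 kN/m (0→w₀ over full span):
  y_1 = -w₀x²(L-x)²(x+2L)/(120LEI) = -18·(16/5)²·(4-(16/5))²·((16/5)+2·4)/(120·4·20000) = -1344/9765625 m
Load 2 — point force P=12 kN at a=12/5 m (b=L-a=8/5):
  y_2 = -Pa²(L-x)²(3bL-(3b+a)(L-x))/(6L³EI)  [x>a] = -12·(12/5)²·(4-(16/5))²·(3·(8/5)·4-(3·(8/5)+(12/5))·(4-(16/5)))/(6·4³·20000) = -756/9765625 m
Load 3 — applied couple M₀=12 kN·m at a=1 m (b=L-a=3):
  y_3 = (R_Ax³/6 - M_Ax²/2 - M₀(x-a)²/2)/EI  [x>a] with R_A=27/8, M_A=-9/4 = ((27/8)·(16/5)³/6 - (-9/4)·(16/5)²/2 - 12·((16/5)-1)²/2)/20000 = 57/1250000 m
Load 4 — point force P=17 kN at a=2 m (b=L-a=2):
  y_4 = -Pa²(L-x)²(3bL-(3b+a)(L-x))/(6L³EI)  [x>a] = -17·2²·(4-(16/5))²·(3·2·4-(3·2+2)·(4-(16/5)))/(6·4³·20000) = -187/1875000 m
Superposition: y = Σ y_i = -5047/18750000 m ≈ -0.000269 m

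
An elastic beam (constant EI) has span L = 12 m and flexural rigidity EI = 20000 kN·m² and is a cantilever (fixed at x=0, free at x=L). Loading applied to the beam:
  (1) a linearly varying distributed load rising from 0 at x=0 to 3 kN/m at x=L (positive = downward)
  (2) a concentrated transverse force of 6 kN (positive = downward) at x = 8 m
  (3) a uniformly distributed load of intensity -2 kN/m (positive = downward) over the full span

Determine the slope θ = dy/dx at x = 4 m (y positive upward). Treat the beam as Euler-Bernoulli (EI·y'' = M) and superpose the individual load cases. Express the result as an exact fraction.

θ(4) = -13/1500 rad

Load 1 — triangular load w₀=3 kN/m (0→w₀ over full span):
  θ_1 = (w₀Lx²/4-w₀L²x/3-w₀x⁴/(24L))/EI = (3·12·4²/4-3·12²·4/3-3·4⁴/(24·12))/20000 = -163/7500 rad
Load 2 — point force P=6 kN at a=8 m (b=L-a=4):
  θ_2 = -Px(2a-x)/(2EI)  [x≤a] = -6·4·(2·8-4)/(2·20000) = -9/1250 rad
Load 3 — uniform load w=-2 kN/m over full span:
  θ_3 = -wx(x²-3Lx+3L²)/(6EI) = -(-2)·4·(4²-3·12·4+3·12²)/(6·20000) = 38/1875 rad
Superposition: θ = Σ θ_i = -13/1500 rad ≈ -0.008667 rad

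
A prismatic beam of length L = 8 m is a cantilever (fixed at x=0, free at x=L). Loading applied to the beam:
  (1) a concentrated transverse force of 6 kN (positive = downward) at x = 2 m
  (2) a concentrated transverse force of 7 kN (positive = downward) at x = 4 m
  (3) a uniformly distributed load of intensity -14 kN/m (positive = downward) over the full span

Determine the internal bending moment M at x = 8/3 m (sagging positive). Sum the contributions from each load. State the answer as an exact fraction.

Load 1 — point force P=6 kN at a=2 m (b=L-a=6):
  M_1 = 0  [x>a] = 0 kN·m
Load 2 — point force P=7 kN at a=4 m (b=L-a=4):
  M_2 = -P(a-x)  [x≤a] = -7·(4-(8/3)) = -28/3 kN·m
Load 3 — uniform load w=-14 kN/m over full span:
  M_3 = -w(L-x)²/2 = -(-14)·(8-(8/3))²/2 = 1792/9 kN·m
Superposition: M = Σ M_i = 1708/9 kN·m ≈ 189.777778 kN·m

M(8/3) = 1708/9 kN·m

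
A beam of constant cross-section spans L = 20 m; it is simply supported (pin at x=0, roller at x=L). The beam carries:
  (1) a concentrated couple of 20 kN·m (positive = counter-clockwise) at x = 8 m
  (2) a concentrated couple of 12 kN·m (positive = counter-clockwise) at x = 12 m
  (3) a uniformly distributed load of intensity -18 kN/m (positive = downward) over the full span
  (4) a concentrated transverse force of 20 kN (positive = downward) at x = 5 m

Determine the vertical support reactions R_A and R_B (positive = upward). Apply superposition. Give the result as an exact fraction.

R_A = -817/5 kN, R_B = -883/5 kN

Load 1 — applied couple M₀=20 kN·m at a=8 m (b=L-a=12):
  R_A = M₀/L = 20/20 = 1 kN
  R_B = -M₀/L = -20/20 = -1 kN
Load 2 — applied couple M₀=12 kN·m at a=12 m (b=L-a=8):
  R_A = M₀/L = 12/20 = 3/5 kN
  R_B = -M₀/L = -12/20 = -3/5 kN
Load 3 — uniform load w=-18 kN/m over full span:
  R_A = wL/2 = (-18)·20/2 = -180 kN
  R_B = wL/2 = (-18)·20/2 = -180 kN
Load 4 — point force P=20 kN at a=5 m (b=L-a=15):
  R_A = Pb/L = 20·15/20 = 15 kN
  R_B = Pa/L = 20·5/20 = 5 kN
Superposition: R_A = -817/5 kN, R_B = -883/5 kN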